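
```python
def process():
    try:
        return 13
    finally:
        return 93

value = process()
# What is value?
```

Step-by-step execution trace:
1. `process()` enters try: `return 13` sets pending return value 13.
2. Before returning, `finally: return 93` runs and overrides the pending return.
3. process() returns 93 → value = 93.
Result: 93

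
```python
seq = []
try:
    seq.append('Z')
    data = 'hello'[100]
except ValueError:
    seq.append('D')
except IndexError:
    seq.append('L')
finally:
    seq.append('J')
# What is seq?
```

Step-by-step execution trace:
1. try: `seq.append('Z')` → seq = ['Z'].
2. `data = 'hello'[100]` raises IndexError.
3. `except ValueError` does not match IndexError; skipped.
4. `except IndexError` matches → `seq.append('L')` → seq = ['Z', 'L'].
5. finally always runs: `seq.append('J')` → seq = ['Z', 'L', 'J'].
Result: ['Z', 'L', 'J']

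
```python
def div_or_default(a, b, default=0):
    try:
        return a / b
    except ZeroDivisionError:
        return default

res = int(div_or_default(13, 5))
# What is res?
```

Step-by-step execution trace:
1. `div_or_default(13, 5)` enters try: `return 13 / 5` → returns 2.6. No exception raised.
2. `except ZeroDivisionError` is skipped.
3. `int(2.6)` → 2 → res = 2.
Result: 2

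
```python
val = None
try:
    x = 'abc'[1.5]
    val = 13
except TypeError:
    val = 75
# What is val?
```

Step-by-step execution trace:
1. `x = 'abc'[1.5]` raises TypeError.
2. `val = 13` is not reached.
3. `except TypeError` matches → val = 75.
Result: 75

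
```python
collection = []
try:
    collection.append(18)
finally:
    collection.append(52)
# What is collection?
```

Step-by-step execution trace:
1. try: `collection.append(18)` → collection = [18].
2. The try body completes without raising.
3. finally always runs: `collection.append(52)` → collection = [18, 52].
Result: [18, 52]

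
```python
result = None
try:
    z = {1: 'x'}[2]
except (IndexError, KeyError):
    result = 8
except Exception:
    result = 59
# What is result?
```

Step-by-step execution trace:
1. `z = {1: 'x'}[2]` raises KeyError.
2. `except (IndexError, KeyError)` matches (KeyError is in the tuple) → result = 8.
3. `except Exception` is not reached.
Result: 8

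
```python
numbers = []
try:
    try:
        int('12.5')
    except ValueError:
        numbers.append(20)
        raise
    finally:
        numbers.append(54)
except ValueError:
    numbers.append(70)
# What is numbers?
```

Step-by-step execution trace:
1. Inner try: `int('12.5')` raises ValueError.
2. Inner `except ValueError` matches → `numbers.append(20)` → numbers = [20].
3. bare `raise` re-raises ValueError.
4. Inner `finally` runs during unwinding: `numbers.append(54)` → numbers = [20, 54].
5. Outer `except ValueError` matches → `numbers.append(70)` → numbers = [20, 54, 70].
Result: [20, 54, 70]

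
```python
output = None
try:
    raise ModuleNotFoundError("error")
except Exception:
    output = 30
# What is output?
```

Step-by-step execution trace:
1. `raise ModuleNotFoundError(...)` raises ModuleNotFoundError.
2. `except Exception` matches (ModuleNotFoundError is a subclass of Exception) → output = 30.
Result: 30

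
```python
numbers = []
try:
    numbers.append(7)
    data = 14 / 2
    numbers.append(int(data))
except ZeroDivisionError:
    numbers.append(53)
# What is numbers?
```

Step-by-step execution trace:
1. try: `numbers.append(7)` → numbers = [7].
2. `data = 14 / 2` → data = 7.0. No exception raised.
3. `numbers.append(int(data))` → numbers = [7, 7].
4. `except ZeroDivisionError` is skipped (no exception was raised).
Result: [7, 7]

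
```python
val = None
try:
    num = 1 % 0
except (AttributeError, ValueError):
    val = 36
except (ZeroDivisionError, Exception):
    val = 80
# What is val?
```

Step-by-step execution trace:
1. `num = 1 % 0` raises ZeroDivisionError.
2. `except (AttributeError, ValueError)` does not match ZeroDivisionError; skipped.
3. `except (ZeroDivisionError, Exception)` matches (ZeroDivisionError is in the tuple) → val = 80.
Result: 80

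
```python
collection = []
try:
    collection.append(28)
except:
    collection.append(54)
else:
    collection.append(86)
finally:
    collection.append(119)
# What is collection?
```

Step-by-step execution trace:
1. try: `collection.append(28)` → collection = [28]. No exception raised.
2. `except` is skipped.
3. `else` runs: `collection.append(86)` → collection = [28, 86].
4. `finally` always runs: `collection.append(119)` → collection = [28, 86, 119].
Result: [28, 86, 119]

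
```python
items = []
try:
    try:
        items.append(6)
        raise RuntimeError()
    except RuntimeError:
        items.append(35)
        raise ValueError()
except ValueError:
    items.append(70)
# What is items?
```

Step-by-step execution trace:
1. Inner try: `items.append(6)` → items = [6].
2. `raise RuntimeError()` raises RuntimeError.
3. Inner `except RuntimeError` matches → `items.append(35)` → items = [6, 35].
4. `raise ValueError()` raises ValueError; propagates to outer try.
5. Outer `except ValueError` matches → `items.append(70)` → items = [6, 35, 70].
Result: [6, 35, 70]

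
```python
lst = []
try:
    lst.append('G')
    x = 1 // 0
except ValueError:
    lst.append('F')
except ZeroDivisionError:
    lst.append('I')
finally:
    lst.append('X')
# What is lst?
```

Step-by-step execution trace:
1. try: `lst.append('G')` → lst = ['G'].
2. `x = 1 // 0` raises ZeroDivisionError.
3. `except ValueError` does not match ZeroDivisionError; skipped.
4. `except ZeroDivisionError` matches → `lst.append('I')` → lst = ['G', 'I'].
5. finally always runs: `lst.append('X')` → lst = ['G', 'I', 'X'].
Result: ['G', 'I', 'X']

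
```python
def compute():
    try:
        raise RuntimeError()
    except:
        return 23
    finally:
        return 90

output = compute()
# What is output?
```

Step-by-step execution trace:
1. `compute()` enters try: `raise RuntimeError()` raises RuntimeError.
2. bare `except` matches → `return 23` sets pending return value 23.
3. Before returning, `finally: return 90` runs and overrides the pending return.
4. compute() returns 90 → output = 90.
Result: 90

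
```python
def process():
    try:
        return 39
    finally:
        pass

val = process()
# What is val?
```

Step-by-step execution trace:
1. `process()` enters try: `return 39` sets pending return value 39.
2. Before returning, `finally: pass` runs (no effect).
3. process() returns 39 → val = 39.
Result: 39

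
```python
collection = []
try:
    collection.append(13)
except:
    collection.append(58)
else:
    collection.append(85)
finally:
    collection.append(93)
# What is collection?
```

Step-by-step execution trace:
1. try: `collection.append(13)` → collection = [13]. No exception raised.
2. `except` is skipped.
3. `else` runs: `collection.append(85)` → collection = [13, 85].
4. `finally` always runs: `collection.append(93)` → collection = [13, 85, 93].
Result: [13, 85, 93]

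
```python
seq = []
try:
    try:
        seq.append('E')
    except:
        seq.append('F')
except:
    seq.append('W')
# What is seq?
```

Step-by-step execution trace:
1. Inner try: `seq.append('E')` → seq = ['E']. No exception raised.
2. Inner `except` is skipped.
3. Inner try completes normally; outer `except` is skipped.
Result: ['E']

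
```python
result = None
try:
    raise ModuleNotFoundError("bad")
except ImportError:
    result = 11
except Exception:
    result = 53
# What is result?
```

Step-by-step execution trace:
1. `raise ModuleNotFoundError(...)` raises ModuleNotFoundError.
2. `except ImportError` matches (ModuleNotFoundError is a subclass of ImportError) → result = 11.
3. `except Exception` is not reached.
Result: 11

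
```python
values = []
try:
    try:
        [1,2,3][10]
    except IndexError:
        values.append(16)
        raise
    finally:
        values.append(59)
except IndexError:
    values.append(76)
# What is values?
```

Step-by-step execution trace:
1. Inner try: `[1,2,3][10]` raises IndexError.
2. Inner `except IndexError` matches → `values.append(16)` → values = [16].
3. bare `raise` re-raises IndexError.
4. Inner `finally` runs during unwinding: `values.append(59)` → values = [16, 59].
5. Outer `except IndexError` matches → `values.append(76)` → values = [16, 59, 76].
Result: [16, 59, 76]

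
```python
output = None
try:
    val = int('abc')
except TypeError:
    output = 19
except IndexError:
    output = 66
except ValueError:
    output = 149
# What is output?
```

Step-by-step execution trace:
1. `val = int('abc')` raises ValueError.
2. `except TypeError` does not match ValueError; skipped.
3. `except IndexError` does not match ValueError; skipped.
4. `except ValueError` matches → output = 149.
Result: 149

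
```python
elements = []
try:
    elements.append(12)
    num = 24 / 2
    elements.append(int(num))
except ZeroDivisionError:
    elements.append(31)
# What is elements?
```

Step-by-step execution trace:
1. try: `elements.append(12)` → elements = [12].
2. `num = 24 / 2` → num = 12.0. No exception raised.
3. `elements.append(int(num))` → elements = [12, 12].
4. `except ZeroDivisionError` is skipped (no exception was raised).
Result: [12, 12]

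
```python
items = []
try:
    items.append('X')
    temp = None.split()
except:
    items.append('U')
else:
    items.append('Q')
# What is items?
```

Step-by-step execution trace:
1. try: `items.append('X')` → items = ['X'].
2. `temp = None.split()` raises AttributeError.
3. bare `except` matches → `items.append('U')` → items = ['X', 'U'].
4. `else` is skipped (an exception was raised).
Result: ['X', 'U']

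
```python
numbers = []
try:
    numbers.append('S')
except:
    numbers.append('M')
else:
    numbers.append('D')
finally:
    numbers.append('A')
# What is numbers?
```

Step-by-step execution trace:
1. try: `numbers.append('S')` → numbers = ['S']. No exception raised.
2. `except` is skipped.
3. `else` runs: `numbers.append('D')` → numbers = ['S', 'D'].
4. `finally` always runs: `numbers.append('A')` → numbers = ['S', 'D', 'A'].
Result: ['S', 'D', 'A']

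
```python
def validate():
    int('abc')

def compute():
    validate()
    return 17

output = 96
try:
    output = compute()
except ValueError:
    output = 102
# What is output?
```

Step-by-step execution trace:
1. output starts at 96.
2. try: `compute()` calls `validate()`.
3. `validate()` evaluates `int('abc')`, which raises ValueError; it propagates through compute (uncaught).
4. `return 17` in compute is not reached; the assignment to output does not complete.
5. `except ValueError` matches → output = 102.
Result: 102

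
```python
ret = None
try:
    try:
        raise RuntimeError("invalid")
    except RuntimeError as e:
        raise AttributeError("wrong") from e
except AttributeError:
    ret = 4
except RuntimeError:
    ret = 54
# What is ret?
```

Step-by-step execution trace:
1. Inner try raises RuntimeError; inner `except RuntimeError as e` catches it.
2. `raise AttributeError(...) from e` raises AttributeError (RuntimeError is attached as __cause__, but only AttributeError is active).
3. Outer `except AttributeError` matches → ret = 4.
4. `except RuntimeError` is not reached.
Result: 4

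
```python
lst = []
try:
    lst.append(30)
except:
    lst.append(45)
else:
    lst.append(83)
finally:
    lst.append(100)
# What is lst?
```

Step-by-step execution trace:
1. try: `lst.append(30)` → lst = [30]. No exception raised.
2. `except` is skipped.
3. `else` runs: `lst.append(83)` → lst = [30, 83].
4. `finally` always runs: `lst.append(100)` → lst = [30, 83, 100].
Result: [30, 83, 100]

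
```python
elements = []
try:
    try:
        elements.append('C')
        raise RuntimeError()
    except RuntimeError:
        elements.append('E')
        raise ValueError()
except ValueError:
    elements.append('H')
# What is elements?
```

Step-by-step execution trace:
1. Inner try: `elements.append('C')` → elements = ['C'].
2. `raise RuntimeError()` raises RuntimeError.
3. Inner `except RuntimeError` matches → `elements.append('E')` → elements = ['C', 'E'].
4. `raise ValueError()` raises ValueError; propagates to outer try.
5. Outer `except ValueError` matches → `elements.append('H')` → elements = ['C', 'E', 'H'].
Result: ['C', 'E', 'H']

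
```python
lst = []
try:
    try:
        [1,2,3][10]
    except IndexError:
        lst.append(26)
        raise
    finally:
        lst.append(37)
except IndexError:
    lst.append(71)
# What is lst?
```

Step-by-step execution trace:
1. Inner try: `[1,2,3][10]` raises IndexError.
2. Inner `except IndexError` matches → `lst.append(26)` → lst = [26].
3. bare `raise` re-raises IndexError.
4. Inner `finally` runs during unwinding: `lst.append(37)` → lst = [26, 37].
5. Outer `except IndexError` matches → `lst.append(71)` → lst = [26, 37, 71].
Result: [26, 37, 71]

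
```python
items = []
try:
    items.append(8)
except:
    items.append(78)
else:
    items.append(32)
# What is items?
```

Step-by-step execution trace:
1. try: `items.append(8)` → items = [8]. No exception raised.
2. `except` is skipped.
3. `else` runs (try completed without exception): `items.append(32)` → items = [8, 32].
Result: [8, 32]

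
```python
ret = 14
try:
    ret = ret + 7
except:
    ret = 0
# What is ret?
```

Step-by-step execution trace:
1. ret starts at 14.
2. try: `ret = ret + 7` → ret = 21. No exception raised.
3. `except` is skipped.
Result: 21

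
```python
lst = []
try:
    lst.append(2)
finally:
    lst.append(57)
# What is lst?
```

Step-by-step execution trace:
1. try: `lst.append(2)` → lst = [2].
2. The try body completes without raising.
3. finally always runs: `lst.append(57)` → lst = [2, 57].
Result: [2, 57]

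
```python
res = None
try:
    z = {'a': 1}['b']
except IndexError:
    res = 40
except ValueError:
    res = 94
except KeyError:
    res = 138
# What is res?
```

Step-by-step execution trace:
1. `z = {'a': 1}['b']` raises KeyError.
2. `except IndexError` does not match KeyError; skipped.
3. `except ValueError` does not match KeyError; skipped.
4. `except KeyError` matches → res = 138.
Result: 138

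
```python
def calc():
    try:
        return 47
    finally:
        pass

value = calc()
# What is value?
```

Step-by-step execution trace:
1. `calc()` enters try: `return 47` sets pending return value 47.
2. Before returning, `finally: pass` runs (no effect).
3. calc() returns 47 → value = 47.
Result: 47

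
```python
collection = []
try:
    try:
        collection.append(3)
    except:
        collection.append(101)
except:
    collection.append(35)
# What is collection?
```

Step-by-step execution trace:
1. Inner try: `collection.append(3)` → collection = [3]. No exception raised.
2. Inner `except` is skipped.
3. Inner try completes normally; outer `except` is skipped.
Result: [3]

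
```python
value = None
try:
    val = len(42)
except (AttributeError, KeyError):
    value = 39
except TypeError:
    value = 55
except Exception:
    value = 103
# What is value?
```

Step-by-step execution trace:
1. `val = len(42)` raises TypeError.
2. `except (AttributeError, KeyError)` does not match TypeError; skipped.
3. `except TypeError` matches (exact type match) → value = 55.
4. `except Exception` is not reached.
Result: 55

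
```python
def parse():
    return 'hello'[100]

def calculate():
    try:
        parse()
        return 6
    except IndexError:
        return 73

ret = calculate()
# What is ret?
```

Step-by-step execution trace:
1. `calculate()` calls `parse()`.
2. `parse()` evaluates `'hello'[100]`, which raises IndexError; it propagates to the caller.
3. `return 6` is not reached.
4. `except IndexError` in calculate matches → returns 73.
5. ret = 73.
Result: 73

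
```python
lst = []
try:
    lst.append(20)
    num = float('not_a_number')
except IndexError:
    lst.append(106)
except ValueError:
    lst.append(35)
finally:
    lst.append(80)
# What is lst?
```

Step-by-step execution trace:
1. try: `lst.append(20)` → lst = [20].
2. `num = float('not_a_number')` raises ValueError.
3. `except IndexError` does not match ValueError; skipped.
4. `except ValueError` matches → `lst.append(35)` → lst = [20, 35].
5. finally always runs: `lst.append(80)` → lst = [20, 35, 80].
Result: [20, 35, 80]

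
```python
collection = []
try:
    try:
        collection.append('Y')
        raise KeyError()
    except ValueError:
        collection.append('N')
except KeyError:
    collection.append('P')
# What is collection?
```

Step-by-step execution trace:
1. Inner try: `collection.append('Y')` → collection = ['Y'].
2. `raise KeyError()` raises KeyError.
3. Inner `except ValueError` does not match KeyError; exception propagates to outer try.
4. Outer `except KeyError` matches → `collection.append('P')` → collection = ['Y', 'P'].
Result: ['Y', 'P']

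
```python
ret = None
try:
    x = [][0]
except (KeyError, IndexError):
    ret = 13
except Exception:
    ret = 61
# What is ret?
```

Step-by-step execution trace:
1. `x = [][0]` raises IndexError.
2. `except (KeyError, IndexError)` matches (IndexError is in the tuple) → ret = 13.
3. `except Exception` is not reached.
Result: 13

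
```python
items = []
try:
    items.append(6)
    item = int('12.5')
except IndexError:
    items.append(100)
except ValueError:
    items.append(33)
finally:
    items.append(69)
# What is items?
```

Step-by-step execution trace:
1. try: `items.append(6)` → items = [6].
2. `item = int('12.5')` raises ValueError.
3. `except IndexError` does not match ValueError; skipped.
4. `except ValueError` matches → `items.append(33)` → items = [6, 33].
5. finally always runs: `items.append(69)` → items = [6, 33, 69].
Result: [6, 33, 69]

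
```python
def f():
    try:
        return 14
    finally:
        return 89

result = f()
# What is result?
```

Step-by-step execution trace:
1. `f()` enters try: `return 14` sets pending return value 14.
2. Before returning, `finally: return 89` runs and overrides the pending return.
3. f() returns 89 → result = 89.
Result: 89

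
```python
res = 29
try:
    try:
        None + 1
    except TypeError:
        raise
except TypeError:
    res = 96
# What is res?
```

Step-by-step execution trace:
1. Inner try: `None + 1` raises TypeError.
2. Inner `except TypeError` matches; bare `raise` re-raises the same TypeError.
3. Outer `except TypeError` matches → res = 96.
Result: 96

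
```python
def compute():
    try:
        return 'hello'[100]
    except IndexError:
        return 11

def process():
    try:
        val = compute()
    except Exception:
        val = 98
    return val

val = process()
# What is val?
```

Step-by-step execution trace:
1. `process()` calls `compute()`.
2. In compute: `'hello'[100]` raises IndexError; `except IndexError` catches it → returns 11.
3. In process: `val = compute()` → val = 11. No exception reaches process.
4. `except Exception` is skipped; process returns 11.
5. val = 11.
Result: 11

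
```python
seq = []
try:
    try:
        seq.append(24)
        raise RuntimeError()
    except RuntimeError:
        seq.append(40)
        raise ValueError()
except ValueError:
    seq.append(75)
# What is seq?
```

Step-by-step execution trace:
1. Inner try: `seq.append(24)` → seq = [24].
2. `raise RuntimeError()` raises RuntimeError.
3. Inner `except RuntimeError` matches → `seq.append(40)` → seq = [24, 40].
4. `raise ValueError()` raises ValueError; propagates to outer try.
5. Outer `except ValueError` matches → `seq.append(75)` → seq = [24, 40, 75].
Result: [24, 40, 75]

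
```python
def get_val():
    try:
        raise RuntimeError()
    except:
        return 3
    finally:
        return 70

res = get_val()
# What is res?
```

Step-by-step execution trace:
1. `get_val()` enters try: `raise RuntimeError()` raises RuntimeError.
2. bare `except` matches → `return 3` sets pending return value 3.
3. Before returning, `finally: return 70` runs and overrides the pending return.
4. get_val() returns 70 → res = 70.
Result: 70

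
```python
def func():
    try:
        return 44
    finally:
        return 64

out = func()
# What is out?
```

Step-by-step execution trace:
1. `func()` enters try: `return 44` sets pending return value 44.
2. Before returning, `finally: return 64` runs and overrides the pending return.
3. func() returns 64 → out = 64.
Result: 64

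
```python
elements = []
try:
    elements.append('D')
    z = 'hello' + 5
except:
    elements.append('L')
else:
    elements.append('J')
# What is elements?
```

Step-by-step execution trace:
1. try: `elements.append('D')` → elements = ['D'].
2. `z = 'hello' + 5` raises TypeError.
3. bare `except` matches → `elements.append('L')` → elements = ['D', 'L'].
4. `else` is skipped (an exception was raised).
Result: ['D', 'L']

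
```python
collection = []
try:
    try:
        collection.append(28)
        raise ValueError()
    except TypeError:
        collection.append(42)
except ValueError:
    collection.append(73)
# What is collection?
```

Step-by-step execution trace:
1. Inner try: `collection.append(28)` → collection = [28].
2. `raise ValueError()` raises ValueError.
3. Inner `except TypeError` does not match ValueError; exception propagates to outer try.
4. Outer `except ValueError` matches → `collection.append(73)` → collection = [28, 73].
Result: [28, 73]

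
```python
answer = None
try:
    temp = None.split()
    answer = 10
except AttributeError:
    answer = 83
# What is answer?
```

Step-by-step execution trace:
1. `temp = None.split()` raises AttributeError.
2. `answer = 10` is not reached.
3. `except AttributeError` matches → answer = 83.
Result: 83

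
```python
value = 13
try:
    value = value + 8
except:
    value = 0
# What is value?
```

Step-by-step execution trace:
1. value starts at 13.
2. try: `value = value + 8` → value = 21. No exception raised.
3. `except` is skipped.
Result: 21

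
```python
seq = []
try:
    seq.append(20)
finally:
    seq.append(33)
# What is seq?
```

Step-by-step execution trace:
1. try: `seq.append(20)` → seq = [20].
2. The try body completes without raising.
3. finally always runs: `seq.append(33)` → seq = [20, 33].
Result: [20, 33]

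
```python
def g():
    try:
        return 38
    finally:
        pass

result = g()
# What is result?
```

Step-by-step execution trace:
1. `g()` enters try: `return 38` sets pending return value 38.
2. Before returning, `finally: pass` runs (no effect).
3. g() returns 38 → result = 38.
Result: 38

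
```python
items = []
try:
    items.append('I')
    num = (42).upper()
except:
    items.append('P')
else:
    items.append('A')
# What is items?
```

Step-by-step execution trace:
1. try: `items.append('I')` → items = ['I'].
2. `num = (42).upper()` raises AttributeError.
3. bare `except` matches → `items.append('P')` → items = ['I', 'P'].
4. `else` is skipped (an exception was raised).
Result: ['I', 'P']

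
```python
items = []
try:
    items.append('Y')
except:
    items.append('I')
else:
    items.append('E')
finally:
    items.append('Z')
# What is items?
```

Step-by-step execution trace:
1. try: `items.append('Y')` → items = ['Y']. No exception raised.
2. `except` is skipped.
3. `else` runs: `items.append('E')` → items = ['Y', 'E'].
4. `finally` always runs: `items.append('Z')` → items = ['Y', 'E', 'Z'].
Result: ['Y', 'E', 'Z']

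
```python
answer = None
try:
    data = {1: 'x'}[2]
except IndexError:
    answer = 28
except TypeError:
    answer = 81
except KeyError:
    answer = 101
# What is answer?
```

Step-by-step execution trace:
1. `data = {1: 'x'}[2]` raises KeyError.
2. `except IndexError` does not match KeyError; skipped.
3. `except TypeError` does not match KeyError; skipped.
4. `except KeyError` matches → answer = 101.
Result: 101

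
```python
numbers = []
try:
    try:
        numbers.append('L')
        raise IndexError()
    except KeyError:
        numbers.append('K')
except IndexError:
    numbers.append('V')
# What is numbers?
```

Step-by-step execution trace:
1. Inner try: `numbers.append('L')` → numbers = ['L'].
2. `raise IndexError()` raises IndexError.
3. Inner `except KeyError` does not match IndexError; exception propagates to outer try.
4. Outer `except IndexError` matches → `numbers.append('V')` → numbers = ['L', 'V'].
Result: ['L', 'V']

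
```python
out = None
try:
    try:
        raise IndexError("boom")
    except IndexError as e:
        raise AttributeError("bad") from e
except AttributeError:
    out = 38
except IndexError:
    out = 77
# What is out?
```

Step-by-step execution trace:
1. Inner try raises IndexError; inner `except IndexError as e` catches it.
2. `raise AttributeError(...) from e` raises AttributeError (IndexError is attached as __cause__, but only AttributeError is active).
3. Outer `except AttributeError` matches → out = 38.
4. `except IndexError` is not reached.
Result: 38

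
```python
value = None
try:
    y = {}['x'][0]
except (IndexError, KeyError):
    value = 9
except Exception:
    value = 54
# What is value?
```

Step-by-step execution trace:
1. `y = {}['x'][0]` raises KeyError.
2. `except (IndexError, KeyError)` matches (KeyError is in the tuple) → value = 9.
3. `except Exception` is not reached.
Result: 9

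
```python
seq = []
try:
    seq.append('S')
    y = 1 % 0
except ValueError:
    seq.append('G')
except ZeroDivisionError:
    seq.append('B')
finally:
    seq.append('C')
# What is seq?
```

Step-by-step execution trace:
1. try: `seq.append('S')` → seq = ['S'].
2. `y = 1 % 0` raises ZeroDivisionError.
3. `except ValueError` does not match ZeroDivisionError; skipped.
4. `except ZeroDivisionError` matches → `seq.append('B')` → seq = ['S', 'B'].
5. finally always runs: `seq.append('C')` → seq = ['S', 'B', 'C'].
Result: ['S', 'B', 'C']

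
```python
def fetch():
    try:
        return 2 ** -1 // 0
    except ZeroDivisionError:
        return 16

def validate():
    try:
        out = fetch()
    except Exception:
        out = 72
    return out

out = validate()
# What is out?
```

Step-by-step execution trace:
1. `validate()` calls `fetch()`.
2. In fetch: `2 ** -1 // 0` raises ZeroDivisionError; `except ZeroDivisionError` catches it → returns 16.
3. In validate: `out = fetch()` → out = 16. No exception reaches validate.
4. `except Exception` is skipped; validate returns 16.
5. out = 16.
Result: 16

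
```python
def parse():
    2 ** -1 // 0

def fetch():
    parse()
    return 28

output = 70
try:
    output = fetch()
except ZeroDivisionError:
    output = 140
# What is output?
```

Step-by-step execution trace:
1. output starts at 70.
2. try: `fetch()` calls `parse()`.
3. `parse()` evaluates `2 ** -1 // 0`, which raises ZeroDivisionError; it propagates through fetch (uncaught).
4. `return 28` in fetch is not reached; the assignment to output does not complete.
5. `except ZeroDivisionError` matches → output = 140.
Result: 140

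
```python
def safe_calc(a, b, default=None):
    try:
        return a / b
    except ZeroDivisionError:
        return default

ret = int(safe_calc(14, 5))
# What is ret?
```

Step-by-step execution trace:
1. `safe_calc(14, 5)` enters try: `return 14 / 5` → returns 2.8. No exception raised.
2. `except ZeroDivisionError` is skipped.
3. `int(2.8)` → 2 → ret = 2.
Result: 2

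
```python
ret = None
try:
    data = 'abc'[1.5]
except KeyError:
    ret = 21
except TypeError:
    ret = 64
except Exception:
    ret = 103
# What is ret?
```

Step-by-step execution trace:
1. `data = 'abc'[1.5]` raises TypeError.
2. `except KeyError` does not match TypeError; skipped.
3. `except TypeError` matches → ret = 64.
4. Remaining except clauses are skipped.
Result: 64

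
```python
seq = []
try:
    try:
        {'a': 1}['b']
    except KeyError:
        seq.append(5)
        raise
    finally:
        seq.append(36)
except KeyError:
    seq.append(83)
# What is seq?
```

Step-by-step execution trace:
1. Inner try: `{'a': 1}['b']` raises KeyError.
2. Inner `except KeyError` matches → `seq.append(5)` → seq = [5].
3. bare `raise` re-raises KeyError.
4. Inner `finally` runs during unwinding: `seq.append(36)` → seq = [5, 36].
5. Outer `except KeyError` matches → `seq.append(83)` → seq = [5, 36, 83].
Result: [5, 36, 83]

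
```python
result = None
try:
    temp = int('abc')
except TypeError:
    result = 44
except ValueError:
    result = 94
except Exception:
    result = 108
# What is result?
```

Step-by-step execution trace:
1. `temp = int('abc')` raises ValueError.
2. `except TypeError` does not match ValueError; skipped.
3. `except ValueError` matches → result = 94.
4. Remaining except clauses are skipped.
Result: 94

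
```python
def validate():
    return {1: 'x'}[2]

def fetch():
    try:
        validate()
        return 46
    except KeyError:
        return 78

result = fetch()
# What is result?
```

Step-by-step execution trace:
1. `fetch()` calls `validate()`.
2. `validate()` evaluates `{1: 'x'}[2]`, which raises KeyError; it propagates to the caller.
3. `return 46` is not reached.
4. `except KeyError` in fetch matches → returns 78.
5. result = 78.
Result: 78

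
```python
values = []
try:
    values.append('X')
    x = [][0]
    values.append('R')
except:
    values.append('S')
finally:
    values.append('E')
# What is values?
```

Step-by-step execution trace:
1. try: `values.append('X')` → values = ['X'].
2. `x = [][0]` raises IndexError; `values.append('R')` is not reached.
3. bare `except` matches → `values.append('S')` → values = ['X', 'S'].
4. finally always runs: `values.append('E')` → values = ['X', 'S', 'E'].
Result: ['X', 'S', 'E']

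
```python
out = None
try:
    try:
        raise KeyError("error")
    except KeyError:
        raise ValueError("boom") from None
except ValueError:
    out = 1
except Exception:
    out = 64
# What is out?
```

Step-by-step execution trace:
1. Inner try raises KeyError; inner `except KeyError` catches it.
2. `raise ValueError(...) from None` raises ValueError (from None suppresses __context__, but the active exception is still ValueError).
3. Outer `except ValueError` matches → out = 1.
4. `except Exception` is not reached.
Result: 1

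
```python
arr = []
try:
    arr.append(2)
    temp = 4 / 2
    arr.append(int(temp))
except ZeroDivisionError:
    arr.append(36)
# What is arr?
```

Step-by-step execution trace:
1. try: `arr.append(2)` → arr = [2].
2. `temp = 4 / 2` → temp = 2.0. No exception raised.
3. `arr.append(int(temp))` → arr = [2, 2].
4. `except ZeroDivisionError` is skipped (no exception was raised).
Result: [2, 2]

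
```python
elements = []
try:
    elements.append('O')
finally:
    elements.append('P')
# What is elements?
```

Step-by-step execution trace:
1. try: `elements.append('O')` → elements = ['O'].
2. The try body completes without raising.
3. finally always runs: `elements.append('P')` → elements = ['O', 'P'].
Result: ['O', 'P']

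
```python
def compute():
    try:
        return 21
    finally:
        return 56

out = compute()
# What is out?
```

Step-by-step execution trace:
1. `compute()` enters try: `return 21` sets pending return value 21.
2. Before returning, `finally: return 56` runs and overrides the pending return.
3. compute() returns 56 → out = 56.
Result: 56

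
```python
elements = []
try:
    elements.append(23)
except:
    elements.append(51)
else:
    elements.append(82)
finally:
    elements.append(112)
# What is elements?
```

Step-by-step execution trace:
1. try: `elements.append(23)` → elements = [23]. No exception raised.
2. `except` is skipped.
3. `else` runs: `elements.append(82)` → elements = [23, 82].
4. `finally` always runs: `elements.append(112)` → elements = [23, 82, 112].
Result: [23, 82, 112]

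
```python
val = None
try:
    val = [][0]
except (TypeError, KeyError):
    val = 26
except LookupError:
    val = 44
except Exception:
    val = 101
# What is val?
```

Step-by-step execution trace:
1. `val = [][0]` raises IndexError.
2. `except (TypeError, KeyError)` does not match IndexError; skipped.
3. `except LookupError` matches (IndexError is a subclass of LookupError) → val = 44.
4. `except Exception` is not reached.
Result: 44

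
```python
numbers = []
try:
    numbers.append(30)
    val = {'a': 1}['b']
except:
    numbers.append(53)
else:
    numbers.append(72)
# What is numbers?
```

Step-by-step execution trace:
1. try: `numbers.append(30)` → numbers = [30].
2. `val = {'a': 1}['b']` raises KeyError.
3. bare `except` matches → `numbers.append(53)` → numbers = [30, 53].
4. `else` is skipped (an exception was raised).
Result: [30, 53]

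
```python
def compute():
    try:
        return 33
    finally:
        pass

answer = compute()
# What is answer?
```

Step-by-step execution trace:
1. `compute()` enters try: `return 33` sets pending return value 33.
2. Before returning, `finally: pass` runs (no effect).
3. compute() returns 33 → answer = 33.
Result: 33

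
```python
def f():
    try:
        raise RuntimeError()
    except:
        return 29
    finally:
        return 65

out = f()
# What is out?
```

Step-by-step execution trace:
1. `f()` enters try: `raise RuntimeError()` raises RuntimeError.
2. bare `except` matches → `return 29` sets pending return value 29.
3. Before returning, `finally: return 65` runs and overrides the pending return.
4. f() returns 65 → out = 65.
Result: 65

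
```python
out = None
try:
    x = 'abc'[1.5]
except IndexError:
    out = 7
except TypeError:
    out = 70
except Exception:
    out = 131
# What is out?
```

Step-by-step execution trace:
1. `x = 'abc'[1.5]` raises TypeError.
2. `except IndexError` does not match TypeError; skipped.
3. `except TypeError` matches → out = 70.
4. Remaining except clauses are skipped.
Result: 70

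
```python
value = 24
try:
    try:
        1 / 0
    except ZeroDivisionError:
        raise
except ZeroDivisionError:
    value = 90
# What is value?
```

Step-by-step execution trace:
1. Inner try: `1 / 0` raises ZeroDivisionError.
2. Inner `except ZeroDivisionError` matches; bare `raise` re-raises the same ZeroDivisionError.
3. Outer `except ZeroDivisionError` matches → value = 90.
Result: 90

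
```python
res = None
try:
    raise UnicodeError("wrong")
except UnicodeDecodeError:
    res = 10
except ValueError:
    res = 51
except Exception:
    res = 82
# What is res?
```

Step-by-step execution trace:
1. `raise UnicodeError(...)` raises UnicodeError.
2. `except UnicodeDecodeError` does not match (UnicodeError is not a subclass of UnicodeDecodeError); skipped.
3. `except ValueError` matches (UnicodeError is a subclass of ValueError) → res = 51.
4. `except Exception` is not reached.
Result: 51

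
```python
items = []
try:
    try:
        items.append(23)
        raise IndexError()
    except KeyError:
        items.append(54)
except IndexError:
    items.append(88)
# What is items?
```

Step-by-step execution trace:
1. Inner try: `items.append(23)` → items = [23].
2. `raise IndexError()` raises IndexError.
3. Inner `except KeyError` does not match IndexError; exception propagates to outer try.
4. Outer `except IndexError` matches → `items.append(88)` → items = [23, 88].
Result: [23, 88]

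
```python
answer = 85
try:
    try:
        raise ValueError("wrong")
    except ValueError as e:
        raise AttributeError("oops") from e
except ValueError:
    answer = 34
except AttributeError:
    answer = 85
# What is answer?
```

Step-by-step execution trace:
1. Inner try raises ValueError; inner `except ValueError as e` catches it.
2. `raise AttributeError(...) from e` raises AttributeError (ValueError is attached as __cause__, but only AttributeError is active).
3. Outer `except ValueError` does not match AttributeError; skipped.
4. Outer `except AttributeError` matches → answer = 85.
Result: 85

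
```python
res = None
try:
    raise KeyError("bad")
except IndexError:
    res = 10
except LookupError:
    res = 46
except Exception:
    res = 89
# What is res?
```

Step-by-step execution trace:
1. `raise KeyError(...)` raises KeyError.
2. `except IndexError` does not match (KeyError is not a subclass of IndexError); skipped.
3. `except LookupError` matches (KeyError is a subclass of LookupError) → res = 46.
4. `except Exception` is not reached.
Result: 46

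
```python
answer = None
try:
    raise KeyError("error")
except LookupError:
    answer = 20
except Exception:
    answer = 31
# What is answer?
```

Step-by-step execution trace:
1. `raise KeyError(...)` raises KeyError.
2. `except LookupError` matches (KeyError is a subclass of LookupError) → answer = 20.
3. `except Exception` is not reached.
Result: 20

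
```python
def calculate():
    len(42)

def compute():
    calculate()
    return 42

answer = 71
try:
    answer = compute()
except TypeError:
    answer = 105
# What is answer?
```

Step-by-step execution trace:
1. answer starts at 71.
2. try: `compute()` calls `calculate()`.
3. `calculate()` evaluates `len(42)`, which raises TypeError; it propagates through compute (uncaught).
4. `return 42` in compute is not reached; the assignment to answer does not complete.
5. `except TypeError` matches → answer = 105.
Result: 105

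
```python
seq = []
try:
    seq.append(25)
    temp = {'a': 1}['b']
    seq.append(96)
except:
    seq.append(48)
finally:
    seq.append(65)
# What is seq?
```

Step-by-step execution trace:
1. try: `seq.append(25)` → seq = [25].
2. `temp = {'a': 1}['b']` raises KeyError; `seq.append(96)` is not reached.
3. bare `except` matches → `seq.append(48)` → seq = [25, 48].
4. finally always runs: `seq.append(65)` → seq = [25, 48, 65].
Result: [25, 48, 65]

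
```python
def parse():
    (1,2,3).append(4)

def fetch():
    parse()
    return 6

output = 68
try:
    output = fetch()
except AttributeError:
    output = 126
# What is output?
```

Step-by-step execution trace:
1. output starts at 68.
2. try: `fetch()` calls `parse()`.
3. `parse()` evaluates `(1,2,3).append(4)`, which raises AttributeError; it propagates through fetch (uncaught).
4. `return 6` in fetch is not reached; the assignment to output does not complete.
5. `except AttributeError` matches → output = 126.
Result: 126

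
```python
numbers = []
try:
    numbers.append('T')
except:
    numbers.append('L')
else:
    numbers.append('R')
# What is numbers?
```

Step-by-step execution trace:
1. try: `numbers.append('T')` → numbers = ['T']. No exception raised.
2. `except` is skipped.
3. `else` runs (try completed without exception): `numbers.append('R')` → numbers = ['T', 'R'].
Result: ['T', 'R']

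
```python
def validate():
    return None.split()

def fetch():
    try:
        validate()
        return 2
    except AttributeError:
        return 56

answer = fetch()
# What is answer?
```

Step-by-step execution trace:
1. `fetch()` calls `validate()`.
2. `validate()` evaluates `None.split()`, which raises AttributeError; it propagates to the caller.
3. `return 2` is not reached.
4. `except AttributeError` in fetch matches → returns 56.
5. answer = 56.
Result: 56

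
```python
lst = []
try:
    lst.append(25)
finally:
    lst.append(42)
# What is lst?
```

Step-by-step execution trace:
1. try: `lst.append(25)` → lst = [25].
2. The try body completes without raising.
3. finally always runs: `lst.append(42)` → lst = [25, 42].
Result: [25, 42]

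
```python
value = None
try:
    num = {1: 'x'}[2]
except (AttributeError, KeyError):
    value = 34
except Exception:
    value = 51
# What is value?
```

Step-by-step execution trace:
1. `num = {1: 'x'}[2]` raises KeyError.
2. `except (AttributeError, KeyError)` matches (KeyError is in the tuple) → value = 34.
3. `except Exception` is not reached.
Result: 34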